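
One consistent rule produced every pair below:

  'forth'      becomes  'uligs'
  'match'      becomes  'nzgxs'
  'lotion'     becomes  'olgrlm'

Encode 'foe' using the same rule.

Each pair mirrors across the alphabet (f↔u, o↔l, r↔i): positions sum to 25. This is the alphabet-reversal cipher (Atbash): a becomes z, b becomes y, etc.
For foe: f↔u, o↔l, e↔v.

ulv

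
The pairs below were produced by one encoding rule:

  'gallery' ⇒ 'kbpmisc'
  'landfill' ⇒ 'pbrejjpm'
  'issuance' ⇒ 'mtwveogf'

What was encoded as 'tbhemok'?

Shifts by position in gallery: pos 0: g→k (+4), pos 1: a→b (+1), pos 2: l→p (+4), pos 3: l→m (+1) — repeating every 2. It's a Vigenère-style cipher with numeric key [4,1]: position i shifts by key[i mod 2].
Reversing it on tbhemok: t−4=p, b−1=a, h−4=d, e−1=d, m−4=i, o−1=n, k−4=g.

padding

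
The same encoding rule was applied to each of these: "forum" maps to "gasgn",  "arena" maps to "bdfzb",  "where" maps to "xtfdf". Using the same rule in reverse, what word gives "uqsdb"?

Shifts by position in forum: pos 0: f→g (+1), pos 1: o→a (+12), pos 2: r→s (+1), pos 3: u→g (+12) — repeating every 2. A repeating key of period 2 is used — shifts +1, +12 over and over.
Decoding uqsdb: u−1=t, q−12=e, s−1=r, d−12=r, b−1=a.

terra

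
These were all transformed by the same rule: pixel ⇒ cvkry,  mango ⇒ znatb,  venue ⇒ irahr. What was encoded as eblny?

royal

Compare letters: p→c is +13, i→v is +13, x→k is +13 — a constant shift. It's a constant shift of +13 (ROT13).
Reversing it on eblny: e−13=r, b−13=o, l−13=y, n−13=a, y−13=l.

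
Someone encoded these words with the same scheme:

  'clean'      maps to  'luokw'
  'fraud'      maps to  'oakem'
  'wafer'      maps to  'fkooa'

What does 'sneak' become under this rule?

The shift depends on letter class: consonant c→l is +9, but vowel e→o is +10. Two shifts are in play — +10 for a/e/i/o/u, +9 for every other letter.
For sneak: s(cons)+9=b, n(cons)+9=w, e(vowel)+10=o, a(vowel)+10=k, k(cons)+9=t.

bwokt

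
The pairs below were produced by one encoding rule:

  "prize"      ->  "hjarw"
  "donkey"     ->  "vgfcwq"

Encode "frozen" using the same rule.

xjgrwf

Compare letters: p→h is +18, r→j is +18, i→a is +18 — a constant shift. It's a constant shift of +18 (ROT18).
For frozen: f+18=x, r+18=j, o+18=g, z+18=r, e+18=w, n+18=f.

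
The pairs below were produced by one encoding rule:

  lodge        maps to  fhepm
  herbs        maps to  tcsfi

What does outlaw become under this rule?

xbmuvp

The output letters match the input read backwards, each shifted +1: lodge reversed is egdol. Two steps: reverse the string, then apply a Caesar shift of +1.
Applying it to outlaw: reverse → waltuo; then shift: w+1=x, a+1=b, l+1=m, t+1=u, u+1=v, o+1=p.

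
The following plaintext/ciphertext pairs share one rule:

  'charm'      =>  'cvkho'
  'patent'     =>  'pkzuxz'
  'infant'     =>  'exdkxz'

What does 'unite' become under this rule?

ixezu

c(2)→c(2) and h(7)→v(21) fit y≡9x+10 (mod 26); the inverse of 9 mod 26 is 3. This is an affine cipher: with a=0,…,z=25, each position x becomes (9x+10) mod 26.
Applying it to unite: u(20)→9·20+10≡8=i; n(13)→9·13+10≡23=x; i(8)→9·8+10≡4=e; t(19)→9·19+10≡25=z; e(4)→9·4+10≡20=u (all mod 26).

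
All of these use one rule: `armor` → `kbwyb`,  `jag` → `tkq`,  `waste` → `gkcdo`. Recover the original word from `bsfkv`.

rival

Compare letters: a→k is +10, r→b is +10, m→w is +10 — a constant shift. This is a Caesar cipher with shift 10.
Decoding bsfkv: b−10=r, s−10=i, f−10=v, k−10=a, v−10=l.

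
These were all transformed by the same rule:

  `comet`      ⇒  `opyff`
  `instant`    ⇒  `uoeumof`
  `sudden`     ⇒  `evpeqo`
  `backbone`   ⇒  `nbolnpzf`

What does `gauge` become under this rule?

Shifts by position in comet: pos 0: c→o (+12), pos 1: o→p (+1), pos 2: m→y (+12), pos 3: e→f (+1) — repeating every 2. A repeating key of period 2 is used — shifts +12, +1 over and over.
For gauge: g+12=s, a+1=b, u+12=g, g+1=h, e+12=q.

sbghq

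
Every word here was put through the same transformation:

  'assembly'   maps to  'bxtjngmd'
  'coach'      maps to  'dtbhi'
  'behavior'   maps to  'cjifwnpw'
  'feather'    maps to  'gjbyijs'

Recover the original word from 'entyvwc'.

disturb

Shifts by position in assembly: pos 0: a→b (+1), pos 1: s→x (+5), pos 2: s→t (+1), pos 3: e→j (+5) — repeating every 2. The shifts repeat in a cycle of length 2: positions 0,1,… shift by +1, +5, then the pattern repeats.
Undoing it on entyvwc: e−1=d, n−5=i, t−1=s, y−5=t, v−1=u, w−5=r, c−1=b.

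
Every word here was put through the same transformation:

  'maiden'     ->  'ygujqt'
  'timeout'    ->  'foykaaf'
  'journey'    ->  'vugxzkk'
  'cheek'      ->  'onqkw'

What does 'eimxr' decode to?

scarf

Shifts by position in maiden: pos 0: m→y (+12), pos 1: a→g (+6), pos 2: i→u (+12), pos 3: d→j (+6) — repeating every 2. It's a Vigenère-style cipher with numeric key [12,6]: position i shifts by key[i mod 2].
Reversing it on eimxr: e−12=s, i−6=c, m−12=a, x−6=r, r−12=f.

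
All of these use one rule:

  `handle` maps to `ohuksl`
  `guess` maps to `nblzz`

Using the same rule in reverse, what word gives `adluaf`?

Every letter moves 7 places later in the alphabet, wrapping around z→a.
Decoding adluaf: a−7=t, d−7=w, l−7=e, u−7=n, a−7=t, f−7=y.

twenty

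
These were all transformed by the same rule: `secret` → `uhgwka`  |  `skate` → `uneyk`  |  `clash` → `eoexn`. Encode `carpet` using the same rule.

In secret: s→u is +2, e→h is +3, c→g is +4, r→w is +5 — the shift increases by 1 each position. The shift increases by 1 at each position, starting from +2: 2, 3, 4, ….
For carpet: c+2=e, a+3=d, r+4=v, p+5=u, e+6=k, t+7=a.

edvuka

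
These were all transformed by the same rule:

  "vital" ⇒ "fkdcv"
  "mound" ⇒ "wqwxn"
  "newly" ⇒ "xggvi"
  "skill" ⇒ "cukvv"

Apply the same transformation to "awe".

Vowels shift forward by 2 and consonants shift forward by 10.
For awe: a(vowel)+2=c, w(cons)+10=g, e(vowel)+2=g.

cgg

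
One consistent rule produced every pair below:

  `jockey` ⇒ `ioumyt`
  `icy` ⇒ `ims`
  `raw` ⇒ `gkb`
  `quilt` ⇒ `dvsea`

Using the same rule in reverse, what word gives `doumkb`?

racket

The output letters match the input read backwards, each shifted +10: jockey reversed is yekcoj. Two steps: reverse the string, then apply a Caesar shift of +10.
Decoding doumkb: shift back: d−10=t, o−10=e, u−10=k, m−10=c, k−10=a, b−10=r → tekcar; then reverse → racket.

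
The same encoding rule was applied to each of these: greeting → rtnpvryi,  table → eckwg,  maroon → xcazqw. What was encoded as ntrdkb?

Shifts by position in greeting: pos 0: g→r (+11), pos 1: r→t (+2), pos 2: e→n (+9), pos 3: e→p (+11), pos 4: t→v (+2), pos 5: i→r (+9) — repeating every 3. A repeating key of period 3 is used — shifts +11, +2, +9 over and over.
Decoding ntrdkb: n−11=c, t−2=r, r−9=i, d−11=s, k−2=i, b−9=s.

crisis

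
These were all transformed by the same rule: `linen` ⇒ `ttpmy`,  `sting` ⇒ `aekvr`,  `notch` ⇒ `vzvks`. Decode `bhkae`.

twist

Shifts by position in linen: pos 0: l→t (+8), pos 1: i→t (+11), pos 2: n→p (+2), pos 3: e→m (+8), pos 4: n→y (+11) — repeating every 3. A repeating key of period 3 is used — shifts +8, +11, +2 over and over.
Decoding bhkae: b−8=t, h−11=w, k−2=i, a−8=s, e−11=t.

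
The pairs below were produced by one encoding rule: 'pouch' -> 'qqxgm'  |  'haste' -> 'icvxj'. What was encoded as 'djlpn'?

chili

In pouch: p→q is +1, o→q is +2, u→x is +3, c→g is +4 — the shift increases by 1 each position. The shift increases by 1 at each position, starting from +1: 1, 2, 3, ….
Decoding djlpn: d−1=c, j−2=h, l−3=i, p−4=l, n−5=i.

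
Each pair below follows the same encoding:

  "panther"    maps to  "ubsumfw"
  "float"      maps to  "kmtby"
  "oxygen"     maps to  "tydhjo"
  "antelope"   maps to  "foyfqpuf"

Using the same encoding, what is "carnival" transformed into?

hbwonwfm

Shifts by position in panther: pos 0: p→u (+5), pos 1: a→b (+1), pos 2: n→s (+5), pos 3: t→u (+1) — repeating every 2. The shifts repeat in a cycle of length 2: positions 0,1,… shift by +5, +1, then the pattern repeats.
For carnival: c+5=h, a+1=b, r+5=w, n+1=o, i+5=n, v+1=w, a+5=f, l+1=m.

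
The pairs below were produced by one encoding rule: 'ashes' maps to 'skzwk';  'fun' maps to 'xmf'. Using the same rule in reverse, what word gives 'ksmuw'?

sauce

Compare letters: a→s is +18, s→k is +18, h→z is +18 — a constant shift. Each letter is shifted forward by 18 in the alphabet (a Caesar shift of +18).
Reversing it on ksmuw: k−18=s, s−18=a, m−18=u, u−18=c, w−18=e.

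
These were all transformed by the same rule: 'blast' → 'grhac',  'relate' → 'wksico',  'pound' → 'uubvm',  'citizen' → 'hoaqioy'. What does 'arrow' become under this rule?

In blast: b→g is +5, l→r is +6, a→h is +7, s→a is +8 — the shift increases by 1 each position. The shift increases by 1 at each position, starting from +5: 5, 6, 7, ….
For arrow: a+5=f, r+6=x, r+7=y, o+8=w, w+9=f.

fxywf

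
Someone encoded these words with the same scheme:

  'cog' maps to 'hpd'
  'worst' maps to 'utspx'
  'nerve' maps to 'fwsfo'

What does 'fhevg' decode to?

The output letters match the input read backwards, each shifted +1: cog reversed is goc. The word is reversed, then every letter is shifted forward by 1.
Undoing it on fhevg: shift back: f−1=e, h−1=g, e−1=d, v−1=u, g−1=f → egduf; then reverse → fudge.

fudge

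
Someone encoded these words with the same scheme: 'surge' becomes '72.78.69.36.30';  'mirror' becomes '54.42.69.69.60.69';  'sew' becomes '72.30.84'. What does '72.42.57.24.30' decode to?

since

With a=1..z=26, the number is 3·pos + 15.
Decoding 72.42.57.24.30: 72→(72−15)÷3=19=s, 42→(42−15)÷3=9=i, 57→(57−15)÷3=14=n, 24→(24−15)÷3=3=c, 30→(30−15)÷3=5=e.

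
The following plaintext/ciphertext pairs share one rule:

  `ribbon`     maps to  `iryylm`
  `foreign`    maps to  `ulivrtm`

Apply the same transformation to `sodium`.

Letters are reflected about the middle of the alphabet (position → 25−position): Atbash.
For sodium: s↔h, o↔l, d↔w, i↔r, u↔f, m↔n.

hlwrfn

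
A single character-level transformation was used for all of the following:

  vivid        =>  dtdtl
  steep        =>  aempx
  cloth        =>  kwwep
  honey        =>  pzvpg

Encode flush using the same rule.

Shifts by position in vivid: pos 0: v→d (+8), pos 1: i→t (+11), pos 2: v→d (+8), pos 3: i→t (+11) — repeating every 2. A repeating key of period 2 is used — shifts +8, +11 over and over.
Applying it to flush: f+8=n, l+11=w, u+8=c, s+11=d, h+8=p.

nwcdp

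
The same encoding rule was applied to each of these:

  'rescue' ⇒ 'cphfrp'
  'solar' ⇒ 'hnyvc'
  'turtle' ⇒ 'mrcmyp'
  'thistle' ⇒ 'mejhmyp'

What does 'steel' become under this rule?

hmppy

r(17)→c(2) and e(4)→p(15) fit y≡5x+21 (mod 26); the inverse of 5 mod 26 is 21. This is an affine cipher: with a=0,…,z=25, each position x becomes (5x+21) mod 26.
On steel: s(18)→5·18+21≡7=h; t(19)→5·19+21≡12=m; e(4)→5·4+21≡15=p; e(4)→5·4+21≡15=p; l(11)→5·11+21≡24=y (all mod 26).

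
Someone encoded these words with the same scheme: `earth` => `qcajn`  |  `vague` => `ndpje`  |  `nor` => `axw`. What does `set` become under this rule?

Read the word backwards and shift each letter +9.
Applying it to set: reverse → tes; then shift: t+9=c, e+9=n, s+9=b.

cnb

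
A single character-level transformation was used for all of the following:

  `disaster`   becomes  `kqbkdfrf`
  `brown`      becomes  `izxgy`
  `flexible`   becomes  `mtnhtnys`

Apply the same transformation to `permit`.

In disaster: d→k is +7, i→q is +8, s→b is +9, a→k is +10 — the shift increases by 1 each position. Letter i (0-indexed) is shifted by i+7, so successive shifts are 7, 8, 9, ….
For permit: p+7=w, e+8=m, r+9=a, m+10=w, i+11=t, t+12=f.

wmawtf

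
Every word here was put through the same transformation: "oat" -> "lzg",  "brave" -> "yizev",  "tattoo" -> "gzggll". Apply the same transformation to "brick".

yirxp

Each letter is replaced by its mirror in the alphabet: a↔z, b↔y, c↔x, and so on (the Atbash cipher).
For brick: b↔y, r↔i, i↔r, c↔x, k↔p.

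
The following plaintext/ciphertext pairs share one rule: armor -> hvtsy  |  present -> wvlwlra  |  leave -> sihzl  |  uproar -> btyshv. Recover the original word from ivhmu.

Shifts by position in armor: pos 0: a→h (+7), pos 1: r→v (+4), pos 2: m→t (+7), pos 3: o→s (+4) — repeating every 2. The shifts repeat in a cycle of length 2: positions 0,1,… shift by +7, +4, then the pattern repeats.
Undoing it on ivhmu: i−7=b, v−4=r, h−7=a, m−4=i, u−7=n.

brain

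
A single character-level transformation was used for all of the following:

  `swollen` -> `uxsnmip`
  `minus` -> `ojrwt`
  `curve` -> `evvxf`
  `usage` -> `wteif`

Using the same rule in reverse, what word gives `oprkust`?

monitor

Shifts by position in swollen: pos 0: s→u (+2), pos 1: w→x (+1), pos 2: o→s (+4), pos 3: l→n (+2), pos 4: l→m (+1), pos 5: e→i (+4) — repeating every 3. A repeating key of period 3 is used — shifts +2, +1, +4 over and over.
Reversing it on oprkust: o−2=m, p−1=o, r−4=n, k−2=i, u−1=t, s−4=o, t−2=r.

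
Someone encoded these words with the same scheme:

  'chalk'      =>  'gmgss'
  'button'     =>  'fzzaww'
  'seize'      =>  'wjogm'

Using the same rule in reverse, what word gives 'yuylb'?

upset

The shift increases by 1 at each position, starting from +4: 4, 5, 6, ….
Decoding yuylb: y−4=u, u−5=p, y−6=s, l−7=e, b−8=t.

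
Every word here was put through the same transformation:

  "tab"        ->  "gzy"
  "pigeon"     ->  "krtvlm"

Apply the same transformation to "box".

ylc

Each letter is replaced by its mirror in the alphabet: a↔z, b↔y, c↔x, and so on (the Atbash cipher).
On box: b↔y, o↔l, x↔c.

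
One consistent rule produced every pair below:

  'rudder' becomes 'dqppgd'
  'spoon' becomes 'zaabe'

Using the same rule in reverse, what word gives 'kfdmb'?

party

The output letters match the input read backwards, each shifted +12: rudder reversed is reddur. Read the word backwards and shift each letter +12.
Undoing it on kfdmb: shift back: k−12=y, f−12=t, d−12=r, m−12=a, b−12=p → ytrap; then reverse → party.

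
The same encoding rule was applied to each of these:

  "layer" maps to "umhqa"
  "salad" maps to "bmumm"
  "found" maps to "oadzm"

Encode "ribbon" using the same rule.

Shifts by position in layer: pos 0: l→u (+9), pos 1: a→m (+12), pos 2: y→h (+9), pos 3: e→q (+12) — repeating every 2. The shifts repeat in a cycle of length 2: positions 0,1,… shift by +9, +12, then the pattern repeats.
Applying it to ribbon: r+9=a, i+12=u, b+9=k, b+12=n, o+9=x, n+12=z.

auknxz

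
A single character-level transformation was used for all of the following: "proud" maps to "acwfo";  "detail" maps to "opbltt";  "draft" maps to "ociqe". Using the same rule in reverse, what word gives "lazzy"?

It's a Vigenère-style cipher with numeric key [11,11,8]: position i shifts by key[i mod 3].
Decoding lazzy: l−11=a, a−11=p, z−8=r, z−11=o, y−11=n.

apron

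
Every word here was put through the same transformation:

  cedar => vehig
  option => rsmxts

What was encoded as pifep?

label

The output letters match the input read backwards, each shifted +4: cedar reversed is radec. The word is reversed, then every letter is shifted forward by 4.
Undoing it on pifep: shift back: p−4=l, i−4=e, f−4=b, e−4=a, p−4=l → lebal; then reverse → label.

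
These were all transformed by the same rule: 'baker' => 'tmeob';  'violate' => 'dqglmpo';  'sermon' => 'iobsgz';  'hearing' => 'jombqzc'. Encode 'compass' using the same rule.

agsnmii

b(1)→t(19) and a(0)→m(12) fit y≡7x+12 (mod 26); the inverse of 7 mod 26 is 15. Treating letters as 0–25, the rule is x ↦ 7x + 12 (mod 26).
Applying it to compass: c(2)→7·2+12≡0=a; o(14)→7·14+12≡6=g; m(12)→7·12+12≡18=s; p(15)→7·15+12≡13=n; a(0)→7·0+12≡12=m; s(18)→7·18+12≡8=i; s(18)→7·18+12≡8=i (all mod 26).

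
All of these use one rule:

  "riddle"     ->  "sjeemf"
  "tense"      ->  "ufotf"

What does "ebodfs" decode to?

This is a Caesar cipher with shift 1.
Reversing it on ebodfs: e−1=d, b−1=a, o−1=n, d−1=c, f−1=e, s−1=r.

dancer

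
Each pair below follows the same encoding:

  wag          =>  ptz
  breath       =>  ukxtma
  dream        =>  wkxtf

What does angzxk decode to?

Compare letters: w→p is +19, a→t is +19, g→z is +19 — a constant shift. Each letter is shifted forward by 19 in the alphabet (a Caesar shift of +19).
Undoing it on angzxk: a−19=h, n−19=u, g−19=n, z−19=g, x−19=e, k−19=r.

hunger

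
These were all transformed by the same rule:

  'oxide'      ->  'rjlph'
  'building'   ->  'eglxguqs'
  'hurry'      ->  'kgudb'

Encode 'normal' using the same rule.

qauydx

Shifts by position in oxide: pos 0: o→r (+3), pos 1: x→j (+12), pos 2: i→l (+3), pos 3: d→p (+12) — repeating every 2. It's a Vigenère-style cipher with numeric key [3,12]: position i shifts by key[i mod 2].
For normal: n+3=q, o+12=a, r+3=u, m+12=y, a+3=d, l+12=x.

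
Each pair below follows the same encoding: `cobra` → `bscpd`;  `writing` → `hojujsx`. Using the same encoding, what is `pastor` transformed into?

sputbq

The output letters match the input read backwards, each shifted +1: cobra reversed is arboc. The word is reversed, then every letter is shifted forward by 1.
On pastor: reverse → rotsap; then shift: r+1=s, o+1=p, t+1=u, s+1=t, a+1=b, p+1=q.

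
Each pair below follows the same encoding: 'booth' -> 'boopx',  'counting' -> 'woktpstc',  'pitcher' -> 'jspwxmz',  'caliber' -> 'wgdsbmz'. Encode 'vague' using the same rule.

fgckm

b(1)→b(1) and o(14)→o(14) fit y≡21x+6 (mod 26); the inverse of 21 mod 26 is 5. Treating letters as 0–25, the rule is x ↦ 21x + 6 (mod 26).
On vague: v(21)→21·21+6≡5=f; a(0)→21·0+6≡6=g; g(6)→21·6+6≡2=c; u(20)→21·20+6≡10=k; e(4)→21·4+6≡12=m (all mod 26).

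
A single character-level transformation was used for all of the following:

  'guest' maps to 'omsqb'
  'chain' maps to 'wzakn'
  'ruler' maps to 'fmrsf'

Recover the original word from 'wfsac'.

g(6)→o(14) and u(20)→m(12) fit y≡11x+0 (mod 26); the inverse of 11 mod 26 is 19. Treating letters as 0–25, the rule is x ↦ 11x + 0 (mod 26).
Undoing it on wfsac: w(22)→19·(22−0)≡2=c; f(5)→19·(5−0)≡17=r; s(18)→19·(18−0)≡4=e; a(0)→19·(0−0)≡0=a; c(2)→19·(2−0)≡12=m (all mod 26).

cream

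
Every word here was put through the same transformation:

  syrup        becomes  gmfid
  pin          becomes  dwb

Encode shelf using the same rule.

gvszt

Each letter is shifted forward by 14 in the alphabet (a Caesar shift of +14).
Applying it to shelf: s+14=g, h+14=v, e+14=s, l+14=z, f+14=t.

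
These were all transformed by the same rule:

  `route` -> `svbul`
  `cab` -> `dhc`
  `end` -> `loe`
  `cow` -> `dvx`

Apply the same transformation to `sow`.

The shift depends on letter class: consonant r→s is +1, but vowel o→v is +7. The rule splits by letter class: vowels +7, consonants +1.
For sow: s(cons)+1=t, o(vowel)+7=v, w(cons)+1=x.

tvx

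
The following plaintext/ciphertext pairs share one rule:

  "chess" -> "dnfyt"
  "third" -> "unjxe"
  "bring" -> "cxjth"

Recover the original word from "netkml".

It's a Vigenère-style cipher with numeric key [1,6]: position i shifts by key[i mod 2].
Decoding netkml: n−1=m, e−6=y, t−1=s, k−6=e, m−1=l, l−6=f.

myself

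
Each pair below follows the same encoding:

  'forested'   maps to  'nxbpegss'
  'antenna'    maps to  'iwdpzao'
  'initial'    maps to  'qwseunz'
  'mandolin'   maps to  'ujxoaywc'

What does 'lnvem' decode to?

delta

Each letter shifts forward by (position + 8), i.e. 8, 9, 10, … — the shift grows by one for each successive letter.
Undoing it on lnvem: l−8=d, n−9=e, v−10=l, e−11=t, m−12=a.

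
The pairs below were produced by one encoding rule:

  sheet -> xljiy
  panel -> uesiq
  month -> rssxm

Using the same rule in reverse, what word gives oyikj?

judge

Shifts by position in sheet: pos 0: s→x (+5), pos 1: h→l (+4), pos 2: e→j (+5), pos 3: e→i (+4) — repeating every 2. The shifts repeat in a cycle of length 2: positions 0,1,… shift by +5, +4, then the pattern repeats.
Reversing it on oyikj: o−5=j, y−4=u, i−5=d, k−4=g, j−5=e.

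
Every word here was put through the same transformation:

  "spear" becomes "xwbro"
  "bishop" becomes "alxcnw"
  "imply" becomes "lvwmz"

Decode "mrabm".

label

This is an affine cipher: with a=0,…,z=25, each position x becomes (9x+17) mod 26.
Undoing it on mrabm: m(12)→3·(12−17)≡11=l; r(17)→3·(17−17)≡0=a; a(0)→3·(0−17)≡1=b; b(1)→3·(1−17)≡4=e; m(12)→3·(12−17)≡11=l (all mod 26).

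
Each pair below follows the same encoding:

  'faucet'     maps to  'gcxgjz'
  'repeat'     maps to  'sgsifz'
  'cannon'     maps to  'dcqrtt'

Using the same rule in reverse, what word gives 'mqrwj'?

loose

The shift increases by 1 at each position, starting from +1: 1, 2, 3, ….
Decoding mqrwj: m−1=l, q−2=o, r−3=o, w−4=s, j−5=e.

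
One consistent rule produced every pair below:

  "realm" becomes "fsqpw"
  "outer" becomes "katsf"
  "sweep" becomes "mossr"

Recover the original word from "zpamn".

r(17)→f(5) and e(4)→s(18) fit y≡7x+16 (mod 26); the inverse of 7 mod 26 is 15. Each letter's alphabet position (a=0..z=25) is mapped through 7·x+16 mod 26 — an affine cipher.
Reversing it on zpamn: z(25)→15·(25−16)≡5=f; p(15)→15·(15−16)≡11=l; a(0)→15·(0−16)≡20=u; m(12)→15·(12−16)≡18=s; n(13)→15·(13−16)≡7=h (all mod 26).

flush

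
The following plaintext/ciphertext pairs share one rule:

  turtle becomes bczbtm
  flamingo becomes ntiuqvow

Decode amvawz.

sensor

Compare letters: t→b is +8, u→c is +8, r→z is +8 — a constant shift. This is a Caesar cipher with shift 8.
Decoding amvawz: a−8=s, m−8=e, v−8=n, a−8=s, w−8=o, z−8=r.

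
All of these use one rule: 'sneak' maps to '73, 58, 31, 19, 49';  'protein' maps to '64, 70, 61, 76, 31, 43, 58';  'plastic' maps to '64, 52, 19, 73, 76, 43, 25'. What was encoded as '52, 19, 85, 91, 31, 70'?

lawyer

s(#19)→73 and n(#14)→58: differences scale by 3, so n = 3·pos + 16. Each letter becomes 3×(its alphabet position, a=1..z=26) + 16.
Undoing it on 52, 19, 85, 91, 31, 70: 52→(52−16)÷3=12=l, 19→(19−16)÷3=1=a, 85→(85−16)÷3=23=w, 91→(91−16)÷3=25=y, 31→(31−16)÷3=5=e, 70→(70−16)÷3=18=r.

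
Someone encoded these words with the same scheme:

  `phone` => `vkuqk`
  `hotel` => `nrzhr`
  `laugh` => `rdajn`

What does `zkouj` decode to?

Shifts by position in phone: pos 0: p→v (+6), pos 1: h→k (+3), pos 2: o→u (+6), pos 3: n→q (+3) — repeating every 2. The shifts repeat in a cycle of length 2: positions 0,1,… shift by +6, +3, then the pattern repeats.
Undoing it on zkouj: z−6=t, k−3=h, o−6=i, u−3=r, j−6=d.

third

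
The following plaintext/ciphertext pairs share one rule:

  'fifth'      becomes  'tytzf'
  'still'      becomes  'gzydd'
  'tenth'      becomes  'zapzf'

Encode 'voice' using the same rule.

liyoa

This is an affine cipher: with a=0,…,z=25, each position x becomes (19x+2) mod 26.
On voice: v(21)→19·21+2≡11=l; o(14)→19·14+2≡8=i; i(8)→19·8+2≡24=y; c(2)→19·2+2≡14=o; e(4)→19·4+2≡0=a (all mod 26).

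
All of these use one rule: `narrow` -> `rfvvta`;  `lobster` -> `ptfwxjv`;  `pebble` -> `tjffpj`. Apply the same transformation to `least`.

pjfwx

The shift depends on letter class: consonant n→r is +4, but vowel a→f is +5. The rule splits by letter class: vowels +5, consonants +4.
On least: l(cons)+4=p, e(vowel)+5=j, a(vowel)+5=f, s(cons)+4=w, t(cons)+4=x.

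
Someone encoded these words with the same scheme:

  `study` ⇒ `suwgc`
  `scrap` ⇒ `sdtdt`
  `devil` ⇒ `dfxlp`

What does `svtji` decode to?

In study: s→s is +0, t→u is +1, u→w is +2, d→g is +3 — the shift increases by 1 each position. Each letter shifts forward by its position index (0, 1, 2, …) — the shift grows by one for each successive letter.
Decoding svtji: s−0=s, v−1=u, t−2=r, j−3=g, i−4=e.

surge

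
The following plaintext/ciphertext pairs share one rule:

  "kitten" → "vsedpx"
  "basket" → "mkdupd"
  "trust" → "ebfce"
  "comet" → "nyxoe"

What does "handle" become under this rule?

Shifts by position in kitten: pos 0: k→v (+11), pos 1: i→s (+10), pos 2: t→e (+11), pos 3: t→d (+10) — repeating every 2. A repeating key of period 2 is used — shifts +11, +10 over and over.
Applying it to handle: h+11=s, a+10=k, n+11=y, d+10=n, l+11=w, e+10=o.

skynwo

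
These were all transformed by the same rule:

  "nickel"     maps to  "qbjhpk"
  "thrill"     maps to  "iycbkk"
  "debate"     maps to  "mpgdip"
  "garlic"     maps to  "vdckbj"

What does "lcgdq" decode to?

urban

n(13)→q(16) and i(8)→b(1) fit y≡3x+3 (mod 26); the inverse of 3 mod 26 is 9. Treating letters as 0–25, the rule is x ↦ 3x + 3 (mod 26).
Undoing it on lcgdq: l(11)→9·(11−3)≡20=u; c(2)→9·(2−3)≡17=r; g(6)→9·(6−3)≡1=b; d(3)→9·(3−3)≡0=a; q(16)→9·(16−3)≡13=n (all mod 26).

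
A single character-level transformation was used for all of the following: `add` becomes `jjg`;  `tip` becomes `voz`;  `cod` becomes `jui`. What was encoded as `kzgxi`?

crate

The output letters match the input read backwards, each shifted +6: add reversed is dda. Two steps: reverse the string, then apply a Caesar shift of +6.
Reversing it on kzgxi: shift back: k−6=e, z−6=t, g−6=a, x−6=r, i−6=c → etarc; then reverse → crate.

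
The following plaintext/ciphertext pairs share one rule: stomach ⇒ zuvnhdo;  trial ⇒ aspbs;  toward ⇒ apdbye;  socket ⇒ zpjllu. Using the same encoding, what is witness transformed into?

djaoltz

Shifts by position in stomach: pos 0: s→z (+7), pos 1: t→u (+1), pos 2: o→v (+7), pos 3: m→n (+1) — repeating every 2. It's a Vigenère-style cipher with numeric key [7,1]: position i shifts by key[i mod 2].
Applying it to witness: w+7=d, i+1=j, t+7=a, n+1=o, e+7=l, s+1=t, s+7=z.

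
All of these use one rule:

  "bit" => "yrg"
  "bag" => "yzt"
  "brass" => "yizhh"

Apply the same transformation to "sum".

hfn

Each pair mirrors across the alphabet (b↔y, i↔r, t↔g): positions sum to 25. Letters are reflected about the middle of the alphabet (position → 25−position): Atbash.
Applying it to sum: s↔h, u↔f, m↔n.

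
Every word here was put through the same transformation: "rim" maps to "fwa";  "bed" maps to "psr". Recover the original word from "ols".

Every letter moves 14 places later in the alphabet, wrapping around z→a.
Undoing it on ols: o−14=a, l−14=x, s−14=e.

axe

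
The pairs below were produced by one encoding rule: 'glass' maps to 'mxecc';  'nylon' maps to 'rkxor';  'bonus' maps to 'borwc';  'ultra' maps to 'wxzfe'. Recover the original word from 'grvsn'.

index

g(6)→m(12) and l(11)→x(23) fit y≡23x+4 (mod 26); the inverse of 23 mod 26 is 17. Treating letters as 0–25, the rule is x ↦ 23x + 4 (mod 26).
Decoding grvsn: g(6)→17·(6−4)≡8=i; r(17)→17·(17−4)≡13=n; v(21)→17·(21−4)≡3=d; s(18)→17·(18−4)≡4=e; n(13)→17·(13−4)≡23=x (all mod 26).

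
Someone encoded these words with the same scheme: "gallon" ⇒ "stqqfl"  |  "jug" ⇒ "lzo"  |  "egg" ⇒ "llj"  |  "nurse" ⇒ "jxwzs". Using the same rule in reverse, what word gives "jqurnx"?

simple

The output letters match the input read backwards, each shifted +5: gallon reversed is nollag. Read the word backwards and shift each letter +5.
Decoding jqurnx: shift back: j−5=e, q−5=l, u−5=p, r−5=m, n−5=i, x−5=s → elpmis; then reverse → simple.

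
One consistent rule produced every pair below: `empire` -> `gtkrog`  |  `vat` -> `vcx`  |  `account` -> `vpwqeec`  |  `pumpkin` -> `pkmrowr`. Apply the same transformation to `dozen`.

pgbqf

Two steps: reverse the string, then apply a Caesar shift of +2.
On dozen: reverse → nezod; then shift: n+2=p, e+2=g, z+2=b, o+2=q, d+2=f.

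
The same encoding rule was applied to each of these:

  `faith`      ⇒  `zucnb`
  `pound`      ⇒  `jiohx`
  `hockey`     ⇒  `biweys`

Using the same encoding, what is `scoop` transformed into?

Compare letters: f→z is +20, a→u is +20, i→c is +20 — a constant shift. This is a Caesar cipher with shift 20.
On scoop: s+20=m, c+20=w, o+20=i, o+20=i, p+20=j.

mwiij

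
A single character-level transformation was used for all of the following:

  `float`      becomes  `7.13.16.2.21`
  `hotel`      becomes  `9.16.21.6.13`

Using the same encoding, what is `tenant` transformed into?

21.6.15.2.15.21

f is letter #6 and maps to 7: an offset of 1. Each letter is replaced by its alphabet position (a=1..z=26) + 1.
On tenant: t=20→21, e=5→6, n=14→15, a=1→2, n=14→15, t=20→21.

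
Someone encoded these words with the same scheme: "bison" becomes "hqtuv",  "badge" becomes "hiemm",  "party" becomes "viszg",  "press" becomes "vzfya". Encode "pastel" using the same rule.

vitzmm

Shifts by position in bison: pos 0: b→h (+6), pos 1: i→q (+8), pos 2: s→t (+1), pos 3: o→u (+6), pos 4: n→v (+8) — repeating every 3. The shifts repeat in a cycle of length 3: positions 0,1,… shift by +6, +8, +1, then the pattern repeats.
For pastel: p+6=v, a+8=i, s+1=t, t+6=z, e+8=m, l+1=m.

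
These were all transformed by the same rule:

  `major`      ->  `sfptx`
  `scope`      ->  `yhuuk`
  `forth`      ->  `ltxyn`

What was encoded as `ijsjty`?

Shifts by position in major: pos 0: m→s (+6), pos 1: a→f (+5), pos 2: j→p (+6), pos 3: o→t (+5) — repeating every 2. A repeating key of period 2 is used — shifts +6, +5 over and over.
Decoding ijsjty: i−6=c, j−5=e, s−6=m, j−5=e, t−6=n, y−5=t.

cement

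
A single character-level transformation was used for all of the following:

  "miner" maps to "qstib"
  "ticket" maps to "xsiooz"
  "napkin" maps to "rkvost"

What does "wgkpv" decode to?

A repeating key of period 3 is used — shifts +4, +10, +6 over and over.
Undoing it on wgkpv: w−4=s, g−10=w, k−6=e, p−4=l, v−10=l.

swell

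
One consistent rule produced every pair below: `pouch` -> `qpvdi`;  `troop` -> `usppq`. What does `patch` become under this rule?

Compare letters: p→q is +1, o→p is +1, u→v is +1 — a constant shift. This is a Caesar cipher with shift 1.
On patch: p+1=q, a+1=b, t+1=u, c+1=d, h+1=i.

qbudi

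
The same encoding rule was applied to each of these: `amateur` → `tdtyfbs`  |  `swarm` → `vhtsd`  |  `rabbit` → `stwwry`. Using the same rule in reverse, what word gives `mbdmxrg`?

a(0)→t(19) and m(12)→d(3) fit y≡3x+19 (mod 26); the inverse of 3 mod 26 is 9. This is an affine cipher: with a=0,…,z=25, each position x becomes (3x+19) mod 26.
Decoding mbdmxrg: m(12)→9·(12−19)≡15=p; b(1)→9·(1−19)≡20=u; d(3)→9·(3−19)≡12=m; m(12)→9·(12−19)≡15=p; x(23)→9·(23−19)≡10=k; r(17)→9·(17−19)≡8=i; g(6)→9·(6−19)≡13=n (all mod 26).

pumpkin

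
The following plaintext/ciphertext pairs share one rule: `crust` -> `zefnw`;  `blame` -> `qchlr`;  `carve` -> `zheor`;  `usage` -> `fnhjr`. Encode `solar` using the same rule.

c(2)→z(25) and r(17)→e(4) fit y≡9x+7 (mod 26); the inverse of 9 mod 26 is 3. Each letter's alphabet position (a=0..z=25) is mapped through 9·x+7 mod 26 — an affine cipher.
For solar: s(18)→9·18+7≡13=n; o(14)→9·14+7≡3=d; l(11)→9·11+7≡2=c; a(0)→9·0+7≡7=h; r(17)→9·17+7≡4=e (all mod 26).

ndche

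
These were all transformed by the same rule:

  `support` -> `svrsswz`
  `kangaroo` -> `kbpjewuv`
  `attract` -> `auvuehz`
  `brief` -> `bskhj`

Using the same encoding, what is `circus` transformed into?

In support: s→s is +0, u→v is +1, p→r is +2, p→s is +3 — the shift increases by 1 each position. Letter i (0-indexed) is shifted by i+0, so successive shifts are 0, 1, 2, ….
On circus: c+0=c, i+1=j, r+2=t, c+3=f, u+4=y, s+5=x.

cjtfyx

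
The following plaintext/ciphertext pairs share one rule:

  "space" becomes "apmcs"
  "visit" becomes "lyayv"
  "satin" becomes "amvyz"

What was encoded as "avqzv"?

s(18)→a(0) and p(15)→p(15) fit y≡21x+12 (mod 26); the inverse of 21 mod 26 is 5. Each letter's alphabet position (a=0..z=25) is mapped through 21·x+12 mod 26 — an affine cipher.
Undoing it on avqzv: a(0)→5·(0−12)≡18=s; v(21)→5·(21−12)≡19=t; q(16)→5·(16−12)≡20=u; z(25)→5·(25−12)≡13=n; v(21)→5·(21−12)≡19=t (all mod 26).

stunt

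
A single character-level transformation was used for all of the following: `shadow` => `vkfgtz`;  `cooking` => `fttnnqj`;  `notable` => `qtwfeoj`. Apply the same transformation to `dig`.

The shift depends on letter class: consonant s→v is +3, but vowel a→f is +5. The rule splits by letter class: vowels +5, consonants +3.
For dig: d(cons)+3=g, i(vowel)+5=n, g(cons)+3=j.

gnj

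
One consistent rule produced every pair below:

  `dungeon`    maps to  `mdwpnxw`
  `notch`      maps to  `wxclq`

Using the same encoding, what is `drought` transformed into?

maxdpqc

Compare letters: d→m is +9, u→d is +9, n→w is +9 — a constant shift. This is a Caesar cipher with shift 9.
On drought: d+9=m, r+9=a, o+9=x, u+9=d, g+9=p, h+9=q, t+9=c.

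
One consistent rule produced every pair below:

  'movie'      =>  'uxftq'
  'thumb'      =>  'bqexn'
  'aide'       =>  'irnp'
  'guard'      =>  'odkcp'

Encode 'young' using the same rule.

Each letter shifts forward by (position + 8), i.e. 8, 9, 10, … — the shift grows by one for each successive letter.
For young: y+8=g, o+9=x, u+10=e, n+11=y, g+12=s.

gxeys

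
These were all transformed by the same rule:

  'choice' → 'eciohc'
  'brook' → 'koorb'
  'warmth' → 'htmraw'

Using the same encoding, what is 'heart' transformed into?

It's just the letters in reverse order.
For heart: reverse → traeh.

traeh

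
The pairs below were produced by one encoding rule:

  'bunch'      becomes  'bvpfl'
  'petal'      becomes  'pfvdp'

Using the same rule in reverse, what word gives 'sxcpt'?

The shift increases by 1 at each position, starting from +0: 0, 1, 2, ….
Decoding sxcpt: s−0=s, x−1=w, c−2=a, p−3=m, t−4=p.

swamp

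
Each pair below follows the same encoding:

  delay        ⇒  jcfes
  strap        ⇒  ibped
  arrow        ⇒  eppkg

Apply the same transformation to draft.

jpevb

Each letter's alphabet position (a=0..z=25) is mapped through 19·x+4 mod 26 — an affine cipher.
On draft: d(3)→19·3+4≡9=j; r(17)→19·17+4≡15=p; a(0)→19·0+4≡4=e; f(5)→19·5+4≡21=v; t(19)→19·19+4≡1=b (all mod 26).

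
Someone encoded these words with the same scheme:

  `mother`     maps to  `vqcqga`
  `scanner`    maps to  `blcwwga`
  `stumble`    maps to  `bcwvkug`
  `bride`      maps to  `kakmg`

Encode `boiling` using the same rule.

kqkukwp

Vowels shift forward by 2 and consonants shift forward by 9.
Applying it to boiling: b(cons)+9=k, o(vowel)+2=q, i(vowel)+2=k, l(cons)+9=u, i(vowel)+2=k, n(cons)+9=w, g(cons)+9=p.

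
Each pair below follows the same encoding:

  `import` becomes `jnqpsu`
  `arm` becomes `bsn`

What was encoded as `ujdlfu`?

ticket

This is a Caesar cipher with shift 1.
Undoing it on ujdlfu: u−1=t, j−1=i, d−1=c, l−1=k, f−1=e, u−1=t.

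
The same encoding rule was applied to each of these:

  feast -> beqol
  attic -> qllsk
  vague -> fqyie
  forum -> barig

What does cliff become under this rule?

kjsbb

f(5)→b(1) and e(4)→e(4) fit y≡23x+16 (mod 26); the inverse of 23 mod 26 is 17. Each letter's alphabet position (a=0..z=25) is mapped through 23·x+16 mod 26 — an affine cipher.
For cliff: c(2)→23·2+16≡10=k; l(11)→23·11+16≡9=j; i(8)→23·8+16≡18=s; f(5)→23·5+16≡1=b; f(5)→23·5+16≡1=b (all mod 26).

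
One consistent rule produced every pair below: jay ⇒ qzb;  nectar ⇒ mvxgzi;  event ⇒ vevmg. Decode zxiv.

Each pair mirrors across the alphabet (j↔q, a↔z, y↔b): positions sum to 25. Letters are reflected about the middle of the alphabet (position → 25−position): Atbash.
Undoing it on zxiv: z↔a, x↔c, i↔r, v↔e.

acre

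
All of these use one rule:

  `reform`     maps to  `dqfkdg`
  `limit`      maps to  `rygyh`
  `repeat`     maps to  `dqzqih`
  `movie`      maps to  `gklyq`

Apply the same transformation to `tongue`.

r(17)→d(3) and e(4)→q(16) fit y≡15x+8 (mod 26); the inverse of 15 mod 26 is 7. This is an affine cipher: with a=0,…,z=25, each position x becomes (15x+8) mod 26.
For tongue: t(19)→15·19+8≡7=h; o(14)→15·14+8≡10=k; n(13)→15·13+8≡21=v; g(6)→15·6+8≡20=u; u(20)→15·20+8≡22=w; e(4)→15·4+8≡16=q (all mod 26).

hkvuwq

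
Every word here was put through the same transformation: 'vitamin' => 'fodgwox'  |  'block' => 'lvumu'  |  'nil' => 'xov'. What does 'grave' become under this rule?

The shift depends on letter class: consonant v→f is +10, but vowel i→o is +6. Two shifts are in play — +6 for a/e/i/o/u, +10 for every other letter.
On grave: g(cons)+10=q, r(cons)+10=b, a(vowel)+6=g, v(cons)+10=f, e(vowel)+6=k.

qbgfk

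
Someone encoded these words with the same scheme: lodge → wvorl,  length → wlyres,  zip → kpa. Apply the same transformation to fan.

qhy

The shift depends on letter class: consonant l→w is +11, but vowel o→v is +7. The rule splits by letter class: vowels +7, consonants +11.
For fan: f(cons)+11=q, a(vowel)+7=h, n(cons)+11=y.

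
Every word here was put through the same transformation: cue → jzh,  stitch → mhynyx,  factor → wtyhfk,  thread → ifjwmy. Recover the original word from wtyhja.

vector

The output letters match the input read backwards, each shifted +5: cue reversed is euc. Read the word backwards and shift each letter +5.
Undoing it on wtyhja: shift back: w−5=r, t−5=o, y−5=t, h−5=c, j−5=e, a−5=v → rotcev; then reverse → vector.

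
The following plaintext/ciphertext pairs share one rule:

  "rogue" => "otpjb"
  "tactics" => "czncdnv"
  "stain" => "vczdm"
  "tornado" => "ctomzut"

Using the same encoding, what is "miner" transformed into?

fdmbo

This is an affine cipher: with a=0,…,z=25, each position x becomes (7x+25) mod 26.
On miner: m(12)→7·12+25≡5=f; i(8)→7·8+25≡3=d; n(13)→7·13+25≡12=m; e(4)→7·4+25≡1=b; r(17)→7·17+25≡14=o (all mod 26).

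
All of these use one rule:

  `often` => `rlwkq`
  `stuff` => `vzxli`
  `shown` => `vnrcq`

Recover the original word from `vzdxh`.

stare

It's a Vigenère-style cipher with numeric key [3,6]: position i shifts by key[i mod 2].
Decoding vzdxh: v−3=s, z−6=t, d−3=a, x−6=r, h−3=e.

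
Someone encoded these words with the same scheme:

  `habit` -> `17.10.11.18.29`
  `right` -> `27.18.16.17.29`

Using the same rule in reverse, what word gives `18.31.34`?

h is letter #8 and maps to 17: an offset of 9. Each letter is replaced by its alphabet position (a=1..z=26) + 9.
Reversing it on 18.31.34: 18→(18−9)÷1=9=i, 31→(31−9)÷1=22=v, 34→(34−9)÷1=25=y.

ivy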